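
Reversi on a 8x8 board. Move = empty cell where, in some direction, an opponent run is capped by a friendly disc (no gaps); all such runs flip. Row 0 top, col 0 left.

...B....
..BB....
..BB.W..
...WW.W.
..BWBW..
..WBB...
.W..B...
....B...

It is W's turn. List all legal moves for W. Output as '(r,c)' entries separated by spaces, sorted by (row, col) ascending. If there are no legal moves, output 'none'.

Answer: (0,1) (1,1) (3,2) (4,1) (5,1) (5,5) (6,3) (6,5)

Derivation:
(0,1): flips 2 -> legal
(0,2): no bracket -> illegal
(0,4): no bracket -> illegal
(1,1): flips 1 -> legal
(1,4): no bracket -> illegal
(2,1): no bracket -> illegal
(2,4): no bracket -> illegal
(3,1): no bracket -> illegal
(3,2): flips 1 -> legal
(3,5): no bracket -> illegal
(4,1): flips 1 -> legal
(5,1): flips 1 -> legal
(5,5): flips 3 -> legal
(6,2): no bracket -> illegal
(6,3): flips 2 -> legal
(6,5): flips 1 -> legal
(7,3): no bracket -> illegal
(7,5): no bracket -> illegal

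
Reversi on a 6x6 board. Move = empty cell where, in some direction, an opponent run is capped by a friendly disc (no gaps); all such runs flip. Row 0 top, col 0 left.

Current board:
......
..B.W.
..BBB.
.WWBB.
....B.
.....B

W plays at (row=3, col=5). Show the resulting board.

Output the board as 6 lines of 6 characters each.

Place W at (3,5); scan 8 dirs for brackets.
Dir NW: opp run (2,4), next='.' -> no flip
Dir N: first cell '.' (not opp) -> no flip
Dir NE: edge -> no flip
Dir W: opp run (3,4) (3,3) capped by W -> flip
Dir E: edge -> no flip
Dir SW: opp run (4,4), next='.' -> no flip
Dir S: first cell '.' (not opp) -> no flip
Dir SE: edge -> no flip
All flips: (3,3) (3,4)

Answer: ......
..B.W.
..BBB.
.WWWWW
....B.
.....B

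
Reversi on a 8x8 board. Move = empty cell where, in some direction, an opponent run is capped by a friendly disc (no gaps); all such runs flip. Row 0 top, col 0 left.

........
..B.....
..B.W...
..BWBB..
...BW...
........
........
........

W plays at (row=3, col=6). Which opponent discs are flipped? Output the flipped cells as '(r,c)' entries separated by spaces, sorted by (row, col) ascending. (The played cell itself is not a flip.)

Dir NW: first cell '.' (not opp) -> no flip
Dir N: first cell '.' (not opp) -> no flip
Dir NE: first cell '.' (not opp) -> no flip
Dir W: opp run (3,5) (3,4) capped by W -> flip
Dir E: first cell '.' (not opp) -> no flip
Dir SW: first cell '.' (not opp) -> no flip
Dir S: first cell '.' (not opp) -> no flip
Dir SE: first cell '.' (not opp) -> no flip

Answer: (3,4) (3,5)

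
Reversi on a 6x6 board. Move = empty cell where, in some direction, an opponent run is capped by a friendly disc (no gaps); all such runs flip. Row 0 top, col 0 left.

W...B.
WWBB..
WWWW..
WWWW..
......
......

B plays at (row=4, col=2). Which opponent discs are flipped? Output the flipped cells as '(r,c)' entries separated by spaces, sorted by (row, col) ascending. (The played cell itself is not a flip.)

Dir NW: opp run (3,1) (2,0), next=edge -> no flip
Dir N: opp run (3,2) (2,2) capped by B -> flip
Dir NE: opp run (3,3), next='.' -> no flip
Dir W: first cell '.' (not opp) -> no flip
Dir E: first cell '.' (not opp) -> no flip
Dir SW: first cell '.' (not opp) -> no flip
Dir S: first cell '.' (not opp) -> no flip
Dir SE: first cell '.' (not opp) -> no flip

Answer: (2,2) (3,2)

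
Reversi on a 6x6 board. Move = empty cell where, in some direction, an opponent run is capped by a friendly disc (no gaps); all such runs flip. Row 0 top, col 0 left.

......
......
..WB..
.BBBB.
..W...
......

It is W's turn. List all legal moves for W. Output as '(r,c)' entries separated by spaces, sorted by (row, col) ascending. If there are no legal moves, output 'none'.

Answer: (2,0) (2,4) (4,0) (4,4)

Derivation:
(1,2): no bracket -> illegal
(1,3): no bracket -> illegal
(1,4): no bracket -> illegal
(2,0): flips 1 -> legal
(2,1): no bracket -> illegal
(2,4): flips 2 -> legal
(2,5): no bracket -> illegal
(3,0): no bracket -> illegal
(3,5): no bracket -> illegal
(4,0): flips 1 -> legal
(4,1): no bracket -> illegal
(4,3): no bracket -> illegal
(4,4): flips 1 -> legal
(4,5): no bracket -> illegal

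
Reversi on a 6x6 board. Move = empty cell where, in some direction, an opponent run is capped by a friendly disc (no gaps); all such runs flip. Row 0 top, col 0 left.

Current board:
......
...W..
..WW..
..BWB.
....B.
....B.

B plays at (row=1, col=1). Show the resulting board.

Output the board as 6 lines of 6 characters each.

Place B at (1,1); scan 8 dirs for brackets.
Dir NW: first cell '.' (not opp) -> no flip
Dir N: first cell '.' (not opp) -> no flip
Dir NE: first cell '.' (not opp) -> no flip
Dir W: first cell '.' (not opp) -> no flip
Dir E: first cell '.' (not opp) -> no flip
Dir SW: first cell '.' (not opp) -> no flip
Dir S: first cell '.' (not opp) -> no flip
Dir SE: opp run (2,2) (3,3) capped by B -> flip
All flips: (2,2) (3,3)

Answer: ......
.B.W..
..BW..
..BBB.
....B.
....B.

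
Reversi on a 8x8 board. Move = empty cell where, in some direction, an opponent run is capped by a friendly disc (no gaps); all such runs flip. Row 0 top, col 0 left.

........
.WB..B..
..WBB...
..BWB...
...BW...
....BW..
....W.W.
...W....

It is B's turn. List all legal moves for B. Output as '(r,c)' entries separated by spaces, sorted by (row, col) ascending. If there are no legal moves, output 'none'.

(0,0): no bracket -> illegal
(0,1): no bracket -> illegal
(0,2): no bracket -> illegal
(1,0): flips 1 -> legal
(1,3): no bracket -> illegal
(2,0): no bracket -> illegal
(2,1): flips 1 -> legal
(3,1): no bracket -> illegal
(3,5): no bracket -> illegal
(4,2): flips 1 -> legal
(4,5): flips 1 -> legal
(4,6): no bracket -> illegal
(5,3): no bracket -> illegal
(5,6): flips 1 -> legal
(5,7): no bracket -> illegal
(6,2): no bracket -> illegal
(6,3): no bracket -> illegal
(6,5): no bracket -> illegal
(6,7): no bracket -> illegal
(7,2): no bracket -> illegal
(7,4): flips 1 -> legal
(7,5): no bracket -> illegal
(7,6): no bracket -> illegal
(7,7): no bracket -> illegal

Answer: (1,0) (2,1) (4,2) (4,5) (5,6) (7,4)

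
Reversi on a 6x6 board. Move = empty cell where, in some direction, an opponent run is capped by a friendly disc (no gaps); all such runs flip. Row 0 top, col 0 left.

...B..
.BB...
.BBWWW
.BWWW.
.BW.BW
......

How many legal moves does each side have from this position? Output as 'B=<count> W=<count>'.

Answer: B=5 W=11

Derivation:
-- B to move --
(1,3): no bracket -> illegal
(1,4): flips 4 -> legal
(1,5): no bracket -> illegal
(3,5): flips 3 -> legal
(4,3): flips 2 -> legal
(5,1): no bracket -> illegal
(5,2): flips 2 -> legal
(5,3): flips 1 -> legal
(5,4): no bracket -> illegal
(5,5): no bracket -> illegal
B mobility = 5
-- W to move --
(0,0): flips 2 -> legal
(0,1): flips 1 -> legal
(0,2): flips 2 -> legal
(0,4): no bracket -> illegal
(1,0): flips 1 -> legal
(1,3): no bracket -> illegal
(1,4): no bracket -> illegal
(2,0): flips 3 -> legal
(3,0): flips 1 -> legal
(3,5): no bracket -> illegal
(4,0): flips 1 -> legal
(4,3): flips 1 -> legal
(5,0): flips 1 -> legal
(5,1): no bracket -> illegal
(5,2): no bracket -> illegal
(5,3): no bracket -> illegal
(5,4): flips 1 -> legal
(5,5): flips 1 -> legal
W mobility = 11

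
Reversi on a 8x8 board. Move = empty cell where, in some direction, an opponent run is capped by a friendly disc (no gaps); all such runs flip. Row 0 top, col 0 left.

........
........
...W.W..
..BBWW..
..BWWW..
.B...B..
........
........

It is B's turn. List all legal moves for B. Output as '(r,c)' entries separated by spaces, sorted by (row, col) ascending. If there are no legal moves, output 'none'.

Answer: (1,3) (1,4) (1,5) (3,6) (4,6) (5,3) (5,4)

Derivation:
(1,2): no bracket -> illegal
(1,3): flips 1 -> legal
(1,4): flips 1 -> legal
(1,5): flips 3 -> legal
(1,6): no bracket -> illegal
(2,2): no bracket -> illegal
(2,4): no bracket -> illegal
(2,6): no bracket -> illegal
(3,6): flips 2 -> legal
(4,6): flips 3 -> legal
(5,2): no bracket -> illegal
(5,3): flips 1 -> legal
(5,4): flips 1 -> legal
(5,6): no bracket -> illegal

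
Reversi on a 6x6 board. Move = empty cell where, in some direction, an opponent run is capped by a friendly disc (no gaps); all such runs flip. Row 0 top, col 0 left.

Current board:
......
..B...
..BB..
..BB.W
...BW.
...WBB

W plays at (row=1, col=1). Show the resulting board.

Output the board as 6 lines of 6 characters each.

Answer: ......
.WB...
..WB..
..BW.W
...BW.
...WBB

Derivation:
Place W at (1,1); scan 8 dirs for brackets.
Dir NW: first cell '.' (not opp) -> no flip
Dir N: first cell '.' (not opp) -> no flip
Dir NE: first cell '.' (not opp) -> no flip
Dir W: first cell '.' (not opp) -> no flip
Dir E: opp run (1,2), next='.' -> no flip
Dir SW: first cell '.' (not opp) -> no flip
Dir S: first cell '.' (not opp) -> no flip
Dir SE: opp run (2,2) (3,3) capped by W -> flip
All flips: (2,2) (3,3)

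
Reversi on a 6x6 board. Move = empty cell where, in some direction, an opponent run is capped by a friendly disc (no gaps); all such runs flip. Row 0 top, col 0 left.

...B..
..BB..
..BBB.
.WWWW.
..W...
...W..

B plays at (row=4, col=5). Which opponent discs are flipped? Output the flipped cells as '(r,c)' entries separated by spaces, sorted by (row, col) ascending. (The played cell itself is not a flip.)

Dir NW: opp run (3,4) capped by B -> flip
Dir N: first cell '.' (not opp) -> no flip
Dir NE: edge -> no flip
Dir W: first cell '.' (not opp) -> no flip
Dir E: edge -> no flip
Dir SW: first cell '.' (not opp) -> no flip
Dir S: first cell '.' (not opp) -> no flip
Dir SE: edge -> no flip

Answer: (3,4)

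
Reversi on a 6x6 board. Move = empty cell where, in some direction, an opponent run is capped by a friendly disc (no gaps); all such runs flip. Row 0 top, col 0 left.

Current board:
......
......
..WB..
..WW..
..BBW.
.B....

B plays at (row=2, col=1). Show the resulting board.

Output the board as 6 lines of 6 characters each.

Answer: ......
......
.BBB..
..BW..
..BBW.
.B....

Derivation:
Place B at (2,1); scan 8 dirs for brackets.
Dir NW: first cell '.' (not opp) -> no flip
Dir N: first cell '.' (not opp) -> no flip
Dir NE: first cell '.' (not opp) -> no flip
Dir W: first cell '.' (not opp) -> no flip
Dir E: opp run (2,2) capped by B -> flip
Dir SW: first cell '.' (not opp) -> no flip
Dir S: first cell '.' (not opp) -> no flip
Dir SE: opp run (3,2) capped by B -> flip
All flips: (2,2) (3,2)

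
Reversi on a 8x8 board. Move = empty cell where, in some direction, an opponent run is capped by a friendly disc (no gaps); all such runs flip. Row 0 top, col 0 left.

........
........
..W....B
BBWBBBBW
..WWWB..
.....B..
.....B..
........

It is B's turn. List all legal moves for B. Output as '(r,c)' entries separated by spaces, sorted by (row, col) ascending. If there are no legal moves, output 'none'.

(1,1): flips 1 -> legal
(1,2): no bracket -> illegal
(1,3): flips 1 -> legal
(2,1): no bracket -> illegal
(2,3): no bracket -> illegal
(2,6): no bracket -> illegal
(4,1): flips 3 -> legal
(4,6): no bracket -> illegal
(4,7): flips 1 -> legal
(5,1): flips 1 -> legal
(5,2): flips 1 -> legal
(5,3): flips 3 -> legal
(5,4): flips 1 -> legal

Answer: (1,1) (1,3) (4,1) (4,7) (5,1) (5,2) (5,3) (5,4)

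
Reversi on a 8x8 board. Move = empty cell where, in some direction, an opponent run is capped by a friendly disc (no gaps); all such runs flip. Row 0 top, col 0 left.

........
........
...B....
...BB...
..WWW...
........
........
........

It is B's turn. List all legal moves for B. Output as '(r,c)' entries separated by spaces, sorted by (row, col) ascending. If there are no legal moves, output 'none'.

(3,1): no bracket -> illegal
(3,2): no bracket -> illegal
(3,5): no bracket -> illegal
(4,1): no bracket -> illegal
(4,5): no bracket -> illegal
(5,1): flips 1 -> legal
(5,2): flips 1 -> legal
(5,3): flips 1 -> legal
(5,4): flips 1 -> legal
(5,5): flips 1 -> legal

Answer: (5,1) (5,2) (5,3) (5,4) (5,5)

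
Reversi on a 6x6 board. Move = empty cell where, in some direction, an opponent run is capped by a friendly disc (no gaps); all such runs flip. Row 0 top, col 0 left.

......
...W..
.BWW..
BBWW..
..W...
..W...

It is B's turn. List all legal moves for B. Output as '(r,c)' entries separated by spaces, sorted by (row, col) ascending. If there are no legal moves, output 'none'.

(0,2): no bracket -> illegal
(0,3): no bracket -> illegal
(0,4): flips 2 -> legal
(1,1): no bracket -> illegal
(1,2): no bracket -> illegal
(1,4): no bracket -> illegal
(2,4): flips 2 -> legal
(3,4): flips 2 -> legal
(4,1): no bracket -> illegal
(4,3): flips 1 -> legal
(4,4): no bracket -> illegal
(5,1): no bracket -> illegal
(5,3): flips 1 -> legal

Answer: (0,4) (2,4) (3,4) (4,3) (5,3)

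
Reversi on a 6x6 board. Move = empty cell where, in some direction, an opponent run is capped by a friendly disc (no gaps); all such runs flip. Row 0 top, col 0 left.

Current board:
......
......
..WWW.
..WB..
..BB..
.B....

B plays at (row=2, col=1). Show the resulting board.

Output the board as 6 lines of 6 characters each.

Place B at (2,1); scan 8 dirs for brackets.
Dir NW: first cell '.' (not opp) -> no flip
Dir N: first cell '.' (not opp) -> no flip
Dir NE: first cell '.' (not opp) -> no flip
Dir W: first cell '.' (not opp) -> no flip
Dir E: opp run (2,2) (2,3) (2,4), next='.' -> no flip
Dir SW: first cell '.' (not opp) -> no flip
Dir S: first cell '.' (not opp) -> no flip
Dir SE: opp run (3,2) capped by B -> flip
All flips: (3,2)

Answer: ......
......
.BWWW.
..BB..
..BB..
.B....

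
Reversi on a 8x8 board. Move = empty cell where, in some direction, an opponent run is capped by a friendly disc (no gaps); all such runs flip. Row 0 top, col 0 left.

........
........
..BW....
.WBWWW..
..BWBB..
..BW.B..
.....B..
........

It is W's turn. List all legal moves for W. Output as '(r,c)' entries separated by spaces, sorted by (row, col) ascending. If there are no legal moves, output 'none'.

(1,1): flips 1 -> legal
(1,2): no bracket -> illegal
(1,3): flips 1 -> legal
(2,1): flips 2 -> legal
(3,6): no bracket -> illegal
(4,1): flips 2 -> legal
(4,6): flips 2 -> legal
(5,1): flips 2 -> legal
(5,4): flips 1 -> legal
(5,6): flips 1 -> legal
(6,1): flips 1 -> legal
(6,2): no bracket -> illegal
(6,3): no bracket -> illegal
(6,4): no bracket -> illegal
(6,6): flips 2 -> legal
(7,4): no bracket -> illegal
(7,5): flips 3 -> legal
(7,6): no bracket -> illegal

Answer: (1,1) (1,3) (2,1) (4,1) (4,6) (5,1) (5,4) (5,6) (6,1) (6,6) (7,5)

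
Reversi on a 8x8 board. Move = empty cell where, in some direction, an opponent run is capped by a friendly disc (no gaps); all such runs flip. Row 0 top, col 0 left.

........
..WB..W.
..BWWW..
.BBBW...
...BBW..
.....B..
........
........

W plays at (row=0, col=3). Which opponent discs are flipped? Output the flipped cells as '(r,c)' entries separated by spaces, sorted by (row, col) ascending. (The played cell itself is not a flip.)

Dir NW: edge -> no flip
Dir N: edge -> no flip
Dir NE: edge -> no flip
Dir W: first cell '.' (not opp) -> no flip
Dir E: first cell '.' (not opp) -> no flip
Dir SW: first cell 'W' (not opp) -> no flip
Dir S: opp run (1,3) capped by W -> flip
Dir SE: first cell '.' (not opp) -> no flip

Answer: (1,3)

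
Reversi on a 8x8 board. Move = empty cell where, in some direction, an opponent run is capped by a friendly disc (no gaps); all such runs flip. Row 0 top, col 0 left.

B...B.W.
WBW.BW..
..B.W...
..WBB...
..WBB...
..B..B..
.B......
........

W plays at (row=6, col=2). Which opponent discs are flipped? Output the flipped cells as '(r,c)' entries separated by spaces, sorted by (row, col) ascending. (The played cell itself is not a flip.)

Dir NW: first cell '.' (not opp) -> no flip
Dir N: opp run (5,2) capped by W -> flip
Dir NE: first cell '.' (not opp) -> no flip
Dir W: opp run (6,1), next='.' -> no flip
Dir E: first cell '.' (not opp) -> no flip
Dir SW: first cell '.' (not opp) -> no flip
Dir S: first cell '.' (not opp) -> no flip
Dir SE: first cell '.' (not opp) -> no flip

Answer: (5,2)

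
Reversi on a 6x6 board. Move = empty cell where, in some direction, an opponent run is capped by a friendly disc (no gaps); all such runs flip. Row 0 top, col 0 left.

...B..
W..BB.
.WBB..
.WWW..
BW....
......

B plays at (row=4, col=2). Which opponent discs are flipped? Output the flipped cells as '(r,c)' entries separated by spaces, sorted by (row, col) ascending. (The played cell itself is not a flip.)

Dir NW: opp run (3,1), next='.' -> no flip
Dir N: opp run (3,2) capped by B -> flip
Dir NE: opp run (3,3), next='.' -> no flip
Dir W: opp run (4,1) capped by B -> flip
Dir E: first cell '.' (not opp) -> no flip
Dir SW: first cell '.' (not opp) -> no flip
Dir S: first cell '.' (not opp) -> no flip
Dir SE: first cell '.' (not opp) -> no flip

Answer: (3,2) (4,1)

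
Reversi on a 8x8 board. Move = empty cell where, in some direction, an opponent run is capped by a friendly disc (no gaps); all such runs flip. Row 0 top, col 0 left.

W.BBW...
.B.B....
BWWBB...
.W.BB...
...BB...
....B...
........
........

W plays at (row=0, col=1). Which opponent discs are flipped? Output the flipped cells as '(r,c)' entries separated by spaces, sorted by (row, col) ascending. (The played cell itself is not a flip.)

Answer: (0,2) (0,3) (1,1)

Derivation:
Dir NW: edge -> no flip
Dir N: edge -> no flip
Dir NE: edge -> no flip
Dir W: first cell 'W' (not opp) -> no flip
Dir E: opp run (0,2) (0,3) capped by W -> flip
Dir SW: first cell '.' (not opp) -> no flip
Dir S: opp run (1,1) capped by W -> flip
Dir SE: first cell '.' (not opp) -> no flip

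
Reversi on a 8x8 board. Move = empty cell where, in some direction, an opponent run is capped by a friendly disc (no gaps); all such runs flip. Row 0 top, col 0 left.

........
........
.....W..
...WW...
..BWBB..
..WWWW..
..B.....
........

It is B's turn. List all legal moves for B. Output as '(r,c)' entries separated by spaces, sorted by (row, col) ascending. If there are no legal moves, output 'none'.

(1,4): no bracket -> illegal
(1,5): no bracket -> illegal
(1,6): no bracket -> illegal
(2,2): flips 1 -> legal
(2,3): flips 1 -> legal
(2,4): flips 2 -> legal
(2,6): no bracket -> illegal
(3,2): no bracket -> illegal
(3,5): no bracket -> illegal
(3,6): no bracket -> illegal
(4,1): no bracket -> illegal
(4,6): no bracket -> illegal
(5,1): no bracket -> illegal
(5,6): no bracket -> illegal
(6,1): no bracket -> illegal
(6,3): flips 1 -> legal
(6,4): flips 2 -> legal
(6,5): flips 1 -> legal
(6,6): flips 1 -> legal

Answer: (2,2) (2,3) (2,4) (6,3) (6,4) (6,5) (6,6)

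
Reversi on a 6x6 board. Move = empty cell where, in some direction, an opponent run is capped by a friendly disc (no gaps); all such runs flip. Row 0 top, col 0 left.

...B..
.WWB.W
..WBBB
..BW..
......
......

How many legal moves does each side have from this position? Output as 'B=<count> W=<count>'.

Answer: B=9 W=6

Derivation:
-- B to move --
(0,0): no bracket -> illegal
(0,1): flips 1 -> legal
(0,2): flips 2 -> legal
(0,4): no bracket -> illegal
(0,5): flips 1 -> legal
(1,0): flips 2 -> legal
(1,4): no bracket -> illegal
(2,0): no bracket -> illegal
(2,1): flips 2 -> legal
(3,1): flips 1 -> legal
(3,4): flips 1 -> legal
(4,2): flips 1 -> legal
(4,3): flips 1 -> legal
(4,4): no bracket -> illegal
B mobility = 9
-- W to move --
(0,2): no bracket -> illegal
(0,4): flips 1 -> legal
(1,4): flips 1 -> legal
(2,1): no bracket -> illegal
(3,1): flips 1 -> legal
(3,4): flips 1 -> legal
(3,5): flips 1 -> legal
(4,1): no bracket -> illegal
(4,2): flips 1 -> legal
(4,3): no bracket -> illegal
W mobility = 6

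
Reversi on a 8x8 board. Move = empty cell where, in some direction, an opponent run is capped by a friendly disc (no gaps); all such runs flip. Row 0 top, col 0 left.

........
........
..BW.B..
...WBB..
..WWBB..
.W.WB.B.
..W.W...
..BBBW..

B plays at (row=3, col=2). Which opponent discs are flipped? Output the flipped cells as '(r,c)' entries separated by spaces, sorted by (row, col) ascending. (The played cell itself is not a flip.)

Dir NW: first cell '.' (not opp) -> no flip
Dir N: first cell 'B' (not opp) -> no flip
Dir NE: opp run (2,3), next='.' -> no flip
Dir W: first cell '.' (not opp) -> no flip
Dir E: opp run (3,3) capped by B -> flip
Dir SW: first cell '.' (not opp) -> no flip
Dir S: opp run (4,2), next='.' -> no flip
Dir SE: opp run (4,3) capped by B -> flip

Answer: (3,3) (4,3)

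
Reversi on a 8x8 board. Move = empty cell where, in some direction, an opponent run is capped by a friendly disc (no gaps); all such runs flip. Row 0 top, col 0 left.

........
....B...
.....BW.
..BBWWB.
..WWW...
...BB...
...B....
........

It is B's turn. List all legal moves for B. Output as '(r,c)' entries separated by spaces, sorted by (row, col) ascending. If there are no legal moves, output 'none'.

(1,5): no bracket -> illegal
(1,6): flips 1 -> legal
(1,7): flips 3 -> legal
(2,3): no bracket -> illegal
(2,4): flips 2 -> legal
(2,7): flips 1 -> legal
(3,1): flips 1 -> legal
(3,7): no bracket -> illegal
(4,1): no bracket -> illegal
(4,5): flips 1 -> legal
(4,6): no bracket -> illegal
(5,1): flips 1 -> legal
(5,2): flips 3 -> legal
(5,5): flips 1 -> legal

Answer: (1,6) (1,7) (2,4) (2,7) (3,1) (4,5) (5,1) (5,2) (5,5)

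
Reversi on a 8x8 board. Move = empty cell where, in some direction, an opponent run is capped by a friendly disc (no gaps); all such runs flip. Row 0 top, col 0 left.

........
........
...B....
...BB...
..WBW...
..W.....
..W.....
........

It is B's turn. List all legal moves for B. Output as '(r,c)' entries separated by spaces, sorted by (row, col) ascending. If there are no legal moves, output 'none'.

(3,1): no bracket -> illegal
(3,2): no bracket -> illegal
(3,5): no bracket -> illegal
(4,1): flips 1 -> legal
(4,5): flips 1 -> legal
(5,1): flips 1 -> legal
(5,3): no bracket -> illegal
(5,4): flips 1 -> legal
(5,5): flips 1 -> legal
(6,1): flips 1 -> legal
(6,3): no bracket -> illegal
(7,1): no bracket -> illegal
(7,2): no bracket -> illegal
(7,3): no bracket -> illegal

Answer: (4,1) (4,5) (5,1) (5,4) (5,5) (6,1)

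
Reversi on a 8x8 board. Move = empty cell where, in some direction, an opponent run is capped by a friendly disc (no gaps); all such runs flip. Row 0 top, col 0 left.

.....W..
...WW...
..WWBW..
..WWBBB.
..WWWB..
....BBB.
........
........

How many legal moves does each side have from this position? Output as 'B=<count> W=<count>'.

-- B to move --
(0,2): flips 1 -> legal
(0,3): flips 2 -> legal
(0,4): flips 1 -> legal
(0,6): no bracket -> illegal
(1,1): flips 3 -> legal
(1,2): flips 1 -> legal
(1,5): flips 1 -> legal
(1,6): flips 1 -> legal
(2,1): flips 4 -> legal
(2,6): flips 1 -> legal
(3,1): flips 2 -> legal
(4,1): flips 3 -> legal
(5,1): flips 2 -> legal
(5,2): flips 1 -> legal
(5,3): flips 1 -> legal
B mobility = 14
-- W to move --
(1,5): flips 1 -> legal
(2,6): flips 1 -> legal
(2,7): no bracket -> illegal
(3,7): flips 3 -> legal
(4,6): flips 3 -> legal
(4,7): flips 1 -> legal
(5,3): no bracket -> illegal
(5,7): no bracket -> illegal
(6,3): no bracket -> illegal
(6,4): flips 1 -> legal
(6,5): flips 4 -> legal
(6,6): flips 1 -> legal
(6,7): flips 3 -> legal
W mobility = 9

Answer: B=14 W=9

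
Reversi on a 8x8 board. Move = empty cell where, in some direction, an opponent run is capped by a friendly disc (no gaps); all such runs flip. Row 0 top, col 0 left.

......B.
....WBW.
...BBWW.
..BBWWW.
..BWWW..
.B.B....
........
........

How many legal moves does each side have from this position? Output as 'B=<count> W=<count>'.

-- B to move --
(0,3): no bracket -> illegal
(0,4): flips 1 -> legal
(0,5): flips 1 -> legal
(0,7): no bracket -> illegal
(1,3): flips 1 -> legal
(1,7): flips 4 -> legal
(2,7): flips 2 -> legal
(3,7): flips 4 -> legal
(4,6): flips 7 -> legal
(4,7): no bracket -> illegal
(5,2): no bracket -> illegal
(5,4): flips 3 -> legal
(5,5): flips 4 -> legal
(5,6): flips 2 -> legal
B mobility = 10
-- W to move --
(0,4): flips 1 -> legal
(0,5): flips 1 -> legal
(0,7): no bracket -> illegal
(1,2): flips 1 -> legal
(1,3): flips 3 -> legal
(1,7): no bracket -> illegal
(2,1): flips 1 -> legal
(2,2): flips 3 -> legal
(3,1): flips 2 -> legal
(4,0): no bracket -> illegal
(4,1): flips 3 -> legal
(5,0): no bracket -> illegal
(5,2): no bracket -> illegal
(5,4): no bracket -> illegal
(6,0): no bracket -> illegal
(6,1): no bracket -> illegal
(6,2): flips 1 -> legal
(6,3): flips 1 -> legal
(6,4): no bracket -> illegal
W mobility = 10

Answer: B=10 W=10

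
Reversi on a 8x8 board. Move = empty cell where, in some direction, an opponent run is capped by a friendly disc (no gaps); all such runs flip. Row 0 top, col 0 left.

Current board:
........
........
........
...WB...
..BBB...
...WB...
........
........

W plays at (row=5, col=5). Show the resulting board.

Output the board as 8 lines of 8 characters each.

Answer: ........
........
........
...WB...
..BBW...
...WWW..
........
........

Derivation:
Place W at (5,5); scan 8 dirs for brackets.
Dir NW: opp run (4,4) capped by W -> flip
Dir N: first cell '.' (not opp) -> no flip
Dir NE: first cell '.' (not opp) -> no flip
Dir W: opp run (5,4) capped by W -> flip
Dir E: first cell '.' (not opp) -> no flip
Dir SW: first cell '.' (not opp) -> no flip
Dir S: first cell '.' (not opp) -> no flip
Dir SE: first cell '.' (not opp) -> no flip
All flips: (4,4) (5,4)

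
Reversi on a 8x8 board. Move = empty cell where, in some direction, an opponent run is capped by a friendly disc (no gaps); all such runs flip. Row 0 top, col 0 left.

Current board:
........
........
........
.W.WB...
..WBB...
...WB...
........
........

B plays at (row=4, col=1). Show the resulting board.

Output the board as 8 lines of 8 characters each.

Answer: ........
........
........
.W.WB...
.BBBB...
...WB...
........
........

Derivation:
Place B at (4,1); scan 8 dirs for brackets.
Dir NW: first cell '.' (not opp) -> no flip
Dir N: opp run (3,1), next='.' -> no flip
Dir NE: first cell '.' (not opp) -> no flip
Dir W: first cell '.' (not opp) -> no flip
Dir E: opp run (4,2) capped by B -> flip
Dir SW: first cell '.' (not opp) -> no flip
Dir S: first cell '.' (not opp) -> no flip
Dir SE: first cell '.' (not opp) -> no flip
All flips: (4,2)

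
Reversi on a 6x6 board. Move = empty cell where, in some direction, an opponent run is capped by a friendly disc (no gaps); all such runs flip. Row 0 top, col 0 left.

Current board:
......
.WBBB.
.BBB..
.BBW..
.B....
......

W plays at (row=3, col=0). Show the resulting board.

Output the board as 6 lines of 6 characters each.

Place W at (3,0); scan 8 dirs for brackets.
Dir NW: edge -> no flip
Dir N: first cell '.' (not opp) -> no flip
Dir NE: opp run (2,1) (1,2), next='.' -> no flip
Dir W: edge -> no flip
Dir E: opp run (3,1) (3,2) capped by W -> flip
Dir SW: edge -> no flip
Dir S: first cell '.' (not opp) -> no flip
Dir SE: opp run (4,1), next='.' -> no flip
All flips: (3,1) (3,2)

Answer: ......
.WBBB.
.BBB..
WWWW..
.B....
......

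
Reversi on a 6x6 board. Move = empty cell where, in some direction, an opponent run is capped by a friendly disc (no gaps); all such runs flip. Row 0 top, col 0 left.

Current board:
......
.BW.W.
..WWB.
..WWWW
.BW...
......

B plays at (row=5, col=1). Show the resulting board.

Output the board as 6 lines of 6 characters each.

Answer: ......
.BW.W.
..WWB.
..WBWW
.BB...
.B....

Derivation:
Place B at (5,1); scan 8 dirs for brackets.
Dir NW: first cell '.' (not opp) -> no flip
Dir N: first cell 'B' (not opp) -> no flip
Dir NE: opp run (4,2) (3,3) capped by B -> flip
Dir W: first cell '.' (not opp) -> no flip
Dir E: first cell '.' (not opp) -> no flip
Dir SW: edge -> no flip
Dir S: edge -> no flip
Dir SE: edge -> no flip
All flips: (3,3) (4,2)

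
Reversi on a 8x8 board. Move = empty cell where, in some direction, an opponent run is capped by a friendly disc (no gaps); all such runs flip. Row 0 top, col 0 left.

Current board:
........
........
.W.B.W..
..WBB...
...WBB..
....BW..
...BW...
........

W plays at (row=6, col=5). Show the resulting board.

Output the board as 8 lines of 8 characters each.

Answer: ........
........
.W.B.W..
..WBB...
...WBB..
....WW..
...BWW..
........

Derivation:
Place W at (6,5); scan 8 dirs for brackets.
Dir NW: opp run (5,4) capped by W -> flip
Dir N: first cell 'W' (not opp) -> no flip
Dir NE: first cell '.' (not opp) -> no flip
Dir W: first cell 'W' (not opp) -> no flip
Dir E: first cell '.' (not opp) -> no flip
Dir SW: first cell '.' (not opp) -> no flip
Dir S: first cell '.' (not opp) -> no flip
Dir SE: first cell '.' (not opp) -> no flip
All flips: (5,4)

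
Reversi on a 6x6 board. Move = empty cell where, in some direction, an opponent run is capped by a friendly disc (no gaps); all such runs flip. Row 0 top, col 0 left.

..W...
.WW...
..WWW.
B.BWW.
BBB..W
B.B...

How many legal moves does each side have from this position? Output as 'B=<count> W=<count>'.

Answer: B=3 W=2

Derivation:
-- B to move --
(0,0): no bracket -> illegal
(0,1): no bracket -> illegal
(0,3): no bracket -> illegal
(1,0): no bracket -> illegal
(1,3): no bracket -> illegal
(1,4): flips 1 -> legal
(1,5): flips 2 -> legal
(2,0): no bracket -> illegal
(2,1): no bracket -> illegal
(2,5): no bracket -> illegal
(3,1): no bracket -> illegal
(3,5): flips 2 -> legal
(4,3): no bracket -> illegal
(4,4): no bracket -> illegal
(5,4): no bracket -> illegal
(5,5): no bracket -> illegal
B mobility = 3
-- W to move --
(2,0): no bracket -> illegal
(2,1): no bracket -> illegal
(3,1): flips 1 -> legal
(4,3): no bracket -> illegal
(5,1): flips 1 -> legal
(5,3): no bracket -> illegal
W mobility = 2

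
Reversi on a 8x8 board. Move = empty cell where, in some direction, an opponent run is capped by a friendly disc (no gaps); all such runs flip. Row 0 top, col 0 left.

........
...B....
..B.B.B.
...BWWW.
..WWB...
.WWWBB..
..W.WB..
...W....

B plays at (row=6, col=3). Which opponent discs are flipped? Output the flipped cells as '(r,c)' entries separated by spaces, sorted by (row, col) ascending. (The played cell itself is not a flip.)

Answer: (4,3) (5,3) (6,4)

Derivation:
Dir NW: opp run (5,2), next='.' -> no flip
Dir N: opp run (5,3) (4,3) capped by B -> flip
Dir NE: first cell 'B' (not opp) -> no flip
Dir W: opp run (6,2), next='.' -> no flip
Dir E: opp run (6,4) capped by B -> flip
Dir SW: first cell '.' (not opp) -> no flip
Dir S: opp run (7,3), next=edge -> no flip
Dir SE: first cell '.' (not opp) -> no flip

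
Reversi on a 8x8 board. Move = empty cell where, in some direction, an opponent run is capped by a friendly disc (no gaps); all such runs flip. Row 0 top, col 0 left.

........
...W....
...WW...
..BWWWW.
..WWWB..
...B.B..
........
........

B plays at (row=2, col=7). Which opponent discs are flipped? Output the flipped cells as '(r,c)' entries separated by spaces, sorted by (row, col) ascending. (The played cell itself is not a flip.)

Answer: (3,6)

Derivation:
Dir NW: first cell '.' (not opp) -> no flip
Dir N: first cell '.' (not opp) -> no flip
Dir NE: edge -> no flip
Dir W: first cell '.' (not opp) -> no flip
Dir E: edge -> no flip
Dir SW: opp run (3,6) capped by B -> flip
Dir S: first cell '.' (not opp) -> no flip
Dir SE: edge -> no flip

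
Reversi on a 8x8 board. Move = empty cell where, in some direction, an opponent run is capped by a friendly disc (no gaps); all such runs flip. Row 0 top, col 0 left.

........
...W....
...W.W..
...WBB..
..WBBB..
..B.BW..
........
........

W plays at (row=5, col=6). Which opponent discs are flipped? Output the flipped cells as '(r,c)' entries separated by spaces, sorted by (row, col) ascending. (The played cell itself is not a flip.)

Dir NW: opp run (4,5) (3,4) capped by W -> flip
Dir N: first cell '.' (not opp) -> no flip
Dir NE: first cell '.' (not opp) -> no flip
Dir W: first cell 'W' (not opp) -> no flip
Dir E: first cell '.' (not opp) -> no flip
Dir SW: first cell '.' (not opp) -> no flip
Dir S: first cell '.' (not opp) -> no flip
Dir SE: first cell '.' (not opp) -> no flip

Answer: (3,4) (4,5)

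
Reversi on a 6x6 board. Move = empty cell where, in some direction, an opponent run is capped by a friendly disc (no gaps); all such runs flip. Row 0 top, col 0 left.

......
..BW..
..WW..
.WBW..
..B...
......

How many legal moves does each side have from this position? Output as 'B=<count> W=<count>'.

Answer: B=5 W=7

Derivation:
-- B to move --
(0,2): no bracket -> illegal
(0,3): no bracket -> illegal
(0,4): no bracket -> illegal
(1,1): no bracket -> illegal
(1,4): flips 2 -> legal
(2,0): flips 1 -> legal
(2,1): no bracket -> illegal
(2,4): flips 1 -> legal
(3,0): flips 1 -> legal
(3,4): flips 2 -> legal
(4,0): no bracket -> illegal
(4,1): no bracket -> illegal
(4,3): no bracket -> illegal
(4,4): no bracket -> illegal
B mobility = 5
-- W to move --
(0,1): flips 1 -> legal
(0,2): flips 1 -> legal
(0,3): no bracket -> illegal
(1,1): flips 1 -> legal
(2,1): no bracket -> illegal
(4,1): flips 1 -> legal
(4,3): no bracket -> illegal
(5,1): flips 1 -> legal
(5,2): flips 2 -> legal
(5,3): flips 1 -> legal
W mobility = 7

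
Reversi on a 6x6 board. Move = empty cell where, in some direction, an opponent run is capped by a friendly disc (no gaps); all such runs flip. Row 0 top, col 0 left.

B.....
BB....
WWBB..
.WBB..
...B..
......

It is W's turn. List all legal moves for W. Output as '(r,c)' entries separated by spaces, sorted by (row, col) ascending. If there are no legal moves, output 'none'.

Answer: (0,1) (0,2) (1,3) (2,4) (3,4) (5,4)

Derivation:
(0,1): flips 1 -> legal
(0,2): flips 1 -> legal
(1,2): no bracket -> illegal
(1,3): flips 1 -> legal
(1,4): no bracket -> illegal
(2,4): flips 2 -> legal
(3,4): flips 2 -> legal
(4,1): no bracket -> illegal
(4,2): no bracket -> illegal
(4,4): no bracket -> illegal
(5,2): no bracket -> illegal
(5,3): no bracket -> illegal
(5,4): flips 2 -> legal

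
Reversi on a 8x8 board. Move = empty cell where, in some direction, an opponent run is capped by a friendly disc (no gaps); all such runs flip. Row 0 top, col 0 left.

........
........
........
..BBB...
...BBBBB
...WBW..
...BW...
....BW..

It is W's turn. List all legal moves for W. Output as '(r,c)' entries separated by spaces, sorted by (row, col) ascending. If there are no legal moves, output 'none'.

Answer: (2,2) (2,3) (2,4) (3,5) (3,7) (6,2) (7,3)

Derivation:
(2,1): no bracket -> illegal
(2,2): flips 2 -> legal
(2,3): flips 2 -> legal
(2,4): flips 3 -> legal
(2,5): no bracket -> illegal
(3,1): no bracket -> illegal
(3,5): flips 2 -> legal
(3,6): no bracket -> illegal
(3,7): flips 1 -> legal
(4,1): no bracket -> illegal
(4,2): no bracket -> illegal
(5,2): no bracket -> illegal
(5,6): no bracket -> illegal
(5,7): no bracket -> illegal
(6,2): flips 1 -> legal
(6,5): no bracket -> illegal
(7,2): no bracket -> illegal
(7,3): flips 2 -> legal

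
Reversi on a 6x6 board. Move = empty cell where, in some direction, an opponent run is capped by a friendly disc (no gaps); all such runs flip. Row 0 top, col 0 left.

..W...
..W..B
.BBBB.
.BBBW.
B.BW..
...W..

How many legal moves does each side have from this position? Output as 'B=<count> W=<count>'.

Answer: B=6 W=7

Derivation:
-- B to move --
(0,1): flips 1 -> legal
(0,3): flips 1 -> legal
(1,1): no bracket -> illegal
(1,3): no bracket -> illegal
(2,5): no bracket -> illegal
(3,5): flips 1 -> legal
(4,4): flips 2 -> legal
(4,5): flips 1 -> legal
(5,2): no bracket -> illegal
(5,4): flips 1 -> legal
B mobility = 6
-- W to move --
(0,4): no bracket -> illegal
(0,5): no bracket -> illegal
(1,0): flips 2 -> legal
(1,1): no bracket -> illegal
(1,3): flips 2 -> legal
(1,4): flips 1 -> legal
(2,0): flips 2 -> legal
(2,5): no bracket -> illegal
(3,0): flips 4 -> legal
(3,5): no bracket -> illegal
(4,1): flips 1 -> legal
(4,4): no bracket -> illegal
(5,0): no bracket -> illegal
(5,1): no bracket -> illegal
(5,2): flips 3 -> legal
W mobility = 7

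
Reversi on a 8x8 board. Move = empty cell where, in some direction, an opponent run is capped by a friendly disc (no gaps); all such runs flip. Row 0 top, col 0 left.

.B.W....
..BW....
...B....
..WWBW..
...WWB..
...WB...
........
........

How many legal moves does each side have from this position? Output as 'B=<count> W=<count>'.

Answer: B=9 W=9

Derivation:
-- B to move --
(0,2): no bracket -> illegal
(0,4): no bracket -> illegal
(1,4): flips 1 -> legal
(2,1): flips 2 -> legal
(2,2): no bracket -> illegal
(2,4): no bracket -> illegal
(2,5): flips 1 -> legal
(2,6): no bracket -> illegal
(3,1): flips 2 -> legal
(3,6): flips 1 -> legal
(4,1): flips 1 -> legal
(4,2): flips 2 -> legal
(4,6): no bracket -> illegal
(5,2): flips 2 -> legal
(5,5): no bracket -> illegal
(6,2): no bracket -> illegal
(6,3): flips 3 -> legal
(6,4): no bracket -> illegal
B mobility = 9
-- W to move --
(0,0): no bracket -> illegal
(0,2): no bracket -> illegal
(1,0): no bracket -> illegal
(1,1): flips 1 -> legal
(1,4): flips 1 -> legal
(2,1): flips 1 -> legal
(2,2): no bracket -> illegal
(2,4): flips 1 -> legal
(2,5): flips 1 -> legal
(3,6): no bracket -> illegal
(4,6): flips 1 -> legal
(5,5): flips 2 -> legal
(5,6): no bracket -> illegal
(6,3): no bracket -> illegal
(6,4): flips 1 -> legal
(6,5): flips 1 -> legal
W mobility = 9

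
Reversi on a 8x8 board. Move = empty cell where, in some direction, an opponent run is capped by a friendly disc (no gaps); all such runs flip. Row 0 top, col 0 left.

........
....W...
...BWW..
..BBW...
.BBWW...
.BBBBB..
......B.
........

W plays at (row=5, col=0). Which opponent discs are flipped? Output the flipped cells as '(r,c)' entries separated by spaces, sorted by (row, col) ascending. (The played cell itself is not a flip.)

Dir NW: edge -> no flip
Dir N: first cell '.' (not opp) -> no flip
Dir NE: opp run (4,1) (3,2) (2,3) capped by W -> flip
Dir W: edge -> no flip
Dir E: opp run (5,1) (5,2) (5,3) (5,4) (5,5), next='.' -> no flip
Dir SW: edge -> no flip
Dir S: first cell '.' (not opp) -> no flip
Dir SE: first cell '.' (not opp) -> no flip

Answer: (2,3) (3,2) (4,1)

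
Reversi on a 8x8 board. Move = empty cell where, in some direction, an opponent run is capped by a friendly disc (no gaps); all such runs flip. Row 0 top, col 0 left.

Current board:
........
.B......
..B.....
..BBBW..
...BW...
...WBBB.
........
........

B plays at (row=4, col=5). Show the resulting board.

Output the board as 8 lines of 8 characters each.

Answer: ........
.B......
..B.....
..BBBW..
...BBB..
...WBBB.
........
........

Derivation:
Place B at (4,5); scan 8 dirs for brackets.
Dir NW: first cell 'B' (not opp) -> no flip
Dir N: opp run (3,5), next='.' -> no flip
Dir NE: first cell '.' (not opp) -> no flip
Dir W: opp run (4,4) capped by B -> flip
Dir E: first cell '.' (not opp) -> no flip
Dir SW: first cell 'B' (not opp) -> no flip
Dir S: first cell 'B' (not opp) -> no flip
Dir SE: first cell 'B' (not opp) -> no flip
All flips: (4,4)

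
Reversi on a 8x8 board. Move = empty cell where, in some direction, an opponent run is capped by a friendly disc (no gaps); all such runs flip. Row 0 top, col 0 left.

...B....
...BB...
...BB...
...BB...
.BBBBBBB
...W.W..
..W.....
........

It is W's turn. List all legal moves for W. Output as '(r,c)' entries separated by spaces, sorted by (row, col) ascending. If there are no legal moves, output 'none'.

Answer: (2,2) (3,1) (3,5) (3,7)

Derivation:
(0,2): no bracket -> illegal
(0,4): no bracket -> illegal
(0,5): no bracket -> illegal
(1,2): no bracket -> illegal
(1,5): no bracket -> illegal
(2,2): flips 2 -> legal
(2,5): no bracket -> illegal
(3,0): no bracket -> illegal
(3,1): flips 1 -> legal
(3,2): no bracket -> illegal
(3,5): flips 2 -> legal
(3,6): no bracket -> illegal
(3,7): flips 1 -> legal
(4,0): no bracket -> illegal
(5,0): no bracket -> illegal
(5,1): no bracket -> illegal
(5,2): no bracket -> illegal
(5,4): no bracket -> illegal
(5,6): no bracket -> illegal
(5,7): no bracket -> illegal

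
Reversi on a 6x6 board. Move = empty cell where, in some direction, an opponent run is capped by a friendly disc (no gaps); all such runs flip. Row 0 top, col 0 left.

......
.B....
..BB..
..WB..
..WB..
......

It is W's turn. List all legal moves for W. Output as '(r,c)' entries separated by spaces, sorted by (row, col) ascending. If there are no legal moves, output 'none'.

Answer: (1,2) (1,4) (2,4) (3,4) (4,4) (5,4)

Derivation:
(0,0): no bracket -> illegal
(0,1): no bracket -> illegal
(0,2): no bracket -> illegal
(1,0): no bracket -> illegal
(1,2): flips 1 -> legal
(1,3): no bracket -> illegal
(1,4): flips 1 -> legal
(2,0): no bracket -> illegal
(2,1): no bracket -> illegal
(2,4): flips 1 -> legal
(3,1): no bracket -> illegal
(3,4): flips 1 -> legal
(4,4): flips 1 -> legal
(5,2): no bracket -> illegal
(5,3): no bracket -> illegal
(5,4): flips 1 -> legal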